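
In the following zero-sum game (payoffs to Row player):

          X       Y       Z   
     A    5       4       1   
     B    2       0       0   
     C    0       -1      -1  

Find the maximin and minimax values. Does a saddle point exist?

Maximin = 1, Minimax = 1, Saddle: True

Work:
Row minimums: [1, 0, -1] → maximin = 1
Column maximums: [5, 4, 1] → minimax = 1
Saddle point exists! Game value = 1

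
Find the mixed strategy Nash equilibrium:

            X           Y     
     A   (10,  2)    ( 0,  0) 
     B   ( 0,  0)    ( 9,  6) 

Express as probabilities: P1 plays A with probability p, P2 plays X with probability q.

p = 0.75, q = 0.4737

Work:
Find probabilities that make opponent indifferent:
P2 chooses q to make P1 indifferent between A and B
P1 chooses p to make P2 indifferent between X and Y
Mixed NE: P1 plays (A: 0.75, B: 0.25), P2 plays (X: 0.4737, Y: 0.5263)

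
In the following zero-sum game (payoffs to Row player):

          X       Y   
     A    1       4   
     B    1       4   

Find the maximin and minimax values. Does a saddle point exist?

Maximin = 1, Minimax = 1, Saddle: True

Work:
Row minimums: [1, 1] → maximin = 1
Column maximums: [1, 4] → minimax = 1
Saddle point exists! Game value = 1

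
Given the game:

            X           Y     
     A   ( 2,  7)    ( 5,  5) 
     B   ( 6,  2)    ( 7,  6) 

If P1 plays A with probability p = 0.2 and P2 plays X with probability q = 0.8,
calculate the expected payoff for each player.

E[P1] = 5.48, E[P2] = 3.56

Work:
E[P1] = p·q·π₁(A,X) + p·(1-q)·π₁(A,Y) + (1-p)·q·π₁(B,X) + (1-p)·(1-q)·π₁(B,Y)
= 0.2·0.8·2 + 0.2·0.2·5 + 0.8·0.8·6 + 0.8·0.2·7
= 5.48

E[P2] = 3.56 (similar calculation)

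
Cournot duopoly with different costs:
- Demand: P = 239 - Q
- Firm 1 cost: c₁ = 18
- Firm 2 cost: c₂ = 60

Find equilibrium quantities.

q₁* = 87.67, q₂* = 45.67

Work:
Reaction: q₁ = (239 - 18 - q₂)/2
Reaction: q₂ = (239 - 60 - q₁)/2
Solve simultaneously:
q₁* = (239 - 2×18 + 60)/3 = 87.67
q₂* = (239 - 2×60 + 18)/3 = 45.67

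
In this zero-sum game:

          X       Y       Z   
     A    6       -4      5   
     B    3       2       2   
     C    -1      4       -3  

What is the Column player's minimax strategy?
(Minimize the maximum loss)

Column should play Y, value = 4

Work:
Column player minimizes Row's maximum payoff:
Column X: max payoff to Row = 6
Column Y: max payoff to Row = 4
Column Z: max payoff to Row = 5
Minimum is 4, achieved by column Y.
Minimax strategy: Y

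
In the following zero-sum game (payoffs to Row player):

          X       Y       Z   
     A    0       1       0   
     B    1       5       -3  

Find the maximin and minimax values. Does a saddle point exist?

Maximin = 0, Minimax = 0, Saddle: True

Work:
Row minimums: [0, -3] → maximin = 0
Column maximums: [1, 5, 0] → minimax = 0
Saddle point exists! Game value = 0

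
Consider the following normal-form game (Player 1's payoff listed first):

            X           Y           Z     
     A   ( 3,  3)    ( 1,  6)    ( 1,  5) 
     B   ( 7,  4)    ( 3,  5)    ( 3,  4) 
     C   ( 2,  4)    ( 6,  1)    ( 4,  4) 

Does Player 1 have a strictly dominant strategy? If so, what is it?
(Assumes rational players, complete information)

No strictly dominant strategy exists for Player 1

Work:
A strategy strictly dominates another if it gives a strictly higher payoff against every opponent action. Compare each pair of P1's strategies column-by-column:
  A vs B: [3 vs 7, 1 vs 3, 1 vs 3] → A does not strictly dominate B (column X: 3 ≤ 7)
  A vs C: [3 vs 2, 1 vs 6, 1 vs 4] → A does not strictly dominate C (column Y: 1 ≤ 6)
  B vs A: [7 vs 3, 3 vs 1, 3 vs 1] → B strictly dominates A
  B vs C: [7 vs 2, 3 vs 6, 3 vs 4] → B does not strictly dominate C (column Y: 3 ≤ 6)
  C vs A: [2 vs 3, 6 vs 1, 4 vs 1] → C does not strictly dominate A (column X: 2 ≤ 3)
  C vs B: [2 vs 7, 6 vs 3, 4 vs 3] → C does not strictly dominate B (column X: 2 ≤ 7)
No single strategy strictly dominates all others → no strictly dominant strategy.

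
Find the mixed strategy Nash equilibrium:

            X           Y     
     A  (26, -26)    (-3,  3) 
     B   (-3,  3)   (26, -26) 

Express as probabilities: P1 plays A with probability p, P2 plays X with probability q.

p = 0.5, q = 0.5

Work:
Find probabilities that make opponent indifferent:
P2 chooses q to make P1 indifferent between A and B
P1 chooses p to make P2 indifferent between X and Y
Mixed NE: P1 plays (A: 0.5, B: 0.5), P2 plays (X: 0.5, Y: 0.5)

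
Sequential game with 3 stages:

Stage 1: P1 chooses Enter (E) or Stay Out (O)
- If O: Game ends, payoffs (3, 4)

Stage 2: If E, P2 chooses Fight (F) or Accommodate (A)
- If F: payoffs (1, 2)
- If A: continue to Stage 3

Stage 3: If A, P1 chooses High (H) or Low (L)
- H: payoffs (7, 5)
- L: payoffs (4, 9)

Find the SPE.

SPE: (E, A, H); Outcome (7, 5)

Work:
Stage 3: P1 chooses H (7 vs 4)
Stage 2: P2: F->2, A->5 (anticipating H). Choose A
Stage 1: P1: O->3, E->7 (anticipating A, H). Choose E
SPE path: E -> A -> H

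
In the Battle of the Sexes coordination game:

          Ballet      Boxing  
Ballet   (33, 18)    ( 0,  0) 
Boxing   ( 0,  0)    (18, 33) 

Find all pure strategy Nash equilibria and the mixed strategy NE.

Pure NE: (Ballet, Ballet) and (Boxing, Boxing); Mixed NE: p = 0.6471, q = 0.3529

Work:
Check pure NE:
(Ballet, Ballet): (33, 18) - no unilateral deviation beneficial
(Boxing, Boxing): (18, 33) - no unilateral deviation beneficial
Mixed NE: P1 plays Ballet with p = 0.6471, P2 plays Ballet with q = 0.3529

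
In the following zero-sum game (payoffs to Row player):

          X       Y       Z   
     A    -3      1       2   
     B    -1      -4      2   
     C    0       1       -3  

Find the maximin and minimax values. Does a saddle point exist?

Maximin = -3, Minimax = 0, Saddle: False

Work:
Row minimums: [-3, -4, -3] → maximin = -3
Column maximums: [0, 1, 2] → minimax = 0
No saddle point (maximin ≠ minimax). Mixed strategy needed.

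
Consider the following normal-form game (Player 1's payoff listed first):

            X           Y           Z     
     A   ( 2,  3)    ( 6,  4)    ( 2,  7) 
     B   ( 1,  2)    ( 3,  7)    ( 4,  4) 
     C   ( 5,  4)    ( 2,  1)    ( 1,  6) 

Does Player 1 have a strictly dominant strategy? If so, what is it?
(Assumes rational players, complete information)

No strictly dominant strategy exists for Player 1

Work:
A strategy strictly dominates another if it gives a strictly higher payoff against every opponent action. Compare each pair of P1's strategies column-by-column:
  A vs B: [2 vs 1, 6 vs 3, 2 vs 4] → A does not strictly dominate B (column Z: 2 ≤ 4)
  A vs C: [2 vs 5, 6 vs 2, 2 vs 1] → A does not strictly dominate C (column X: 2 ≤ 5)
  B vs A: [1 vs 2, 3 vs 6, 4 vs 2] → B does not strictly dominate A (column X: 1 ≤ 2)
  B vs C: [1 vs 5, 3 vs 2, 4 vs 1] → B does not strictly dominate C (column X: 1 ≤ 5)
  C vs A: [5 vs 2, 2 vs 6, 1 vs 2] → C does not strictly dominate A (column Y: 2 ≤ 6)
  C vs B: [5 vs 1, 2 vs 3, 1 vs 4] → C does not strictly dominate B (column Y: 2 ≤ 3)
No single strategy strictly dominates all others → no strictly dominant strategy.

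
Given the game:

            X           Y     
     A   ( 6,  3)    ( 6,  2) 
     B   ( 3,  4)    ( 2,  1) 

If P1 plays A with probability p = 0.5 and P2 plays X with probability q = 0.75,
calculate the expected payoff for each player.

E[P1] = 4.375, E[P2] = 3.0

Work:
E[P1] = p·q·π₁(A,X) + p·(1-q)·π₁(A,Y) + (1-p)·q·π₁(B,X) + (1-p)·(1-q)·π₁(B,Y)
= 0.5·0.75·6 + 0.5·0.25·6 + 0.5·0.75·3 + 0.5·0.25·2
= 4.375

E[P2] = 3.0 (similar calculation)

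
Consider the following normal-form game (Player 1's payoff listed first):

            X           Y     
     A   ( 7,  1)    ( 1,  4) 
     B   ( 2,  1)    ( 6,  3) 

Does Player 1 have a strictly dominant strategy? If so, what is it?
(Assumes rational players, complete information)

No strictly dominant strategy exists for Player 1

Work:
A strategy strictly dominates another if it gives a strictly higher payoff against every opponent action. Compare each pair of P1's strategies column-by-column:
  A vs B: [7 vs 2, 1 vs 6] → A does not strictly dominate B (column Y: 1 ≤ 6)
  B vs A: [2 vs 7, 6 vs 1] → B does not strictly dominate A (column X: 2 ≤ 7)
No single strategy strictly dominates all others → no strictly dominant strategy.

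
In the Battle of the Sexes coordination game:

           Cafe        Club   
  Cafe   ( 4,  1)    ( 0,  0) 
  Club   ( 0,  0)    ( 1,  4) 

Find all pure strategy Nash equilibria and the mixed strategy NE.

Pure NE: (Cafe, Cafe) and (Club, Club); Mixed NE: p = 0.8, q = 0.2

Work:
Check pure NE:
(Cafe, Cafe): (4, 1) - no unilateral deviation beneficial
(Club, Club): (1, 4) - no unilateral deviation beneficial
Mixed NE: P1 plays Cafe with p = 0.8, P2 plays Cafe with q = 0.2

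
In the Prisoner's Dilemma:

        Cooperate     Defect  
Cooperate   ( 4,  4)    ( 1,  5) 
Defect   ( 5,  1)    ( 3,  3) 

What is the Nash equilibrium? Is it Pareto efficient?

(Defect, Defect) is NE; not Pareto efficient

Work:
Defect dominates Cooperate for both players:
If P2 cooperates: Defect (5) > Cooperate (4)
If P2 defects: Defect (3) > Cooperate (1)
NE: (Defect, Defect) with payoff (3, 3)
But (Cooperate, Cooperate) = (4, 4) Pareto dominates (3, 3)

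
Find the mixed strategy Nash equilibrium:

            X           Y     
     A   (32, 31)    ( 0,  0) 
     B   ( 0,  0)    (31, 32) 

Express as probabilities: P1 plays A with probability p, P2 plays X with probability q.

p = 0.5079, q = 0.4921

Work:
Find probabilities that make opponent indifferent:
P2 chooses q to make P1 indifferent between A and B
P1 chooses p to make P2 indifferent between X and Y
Mixed NE: P1 plays (A: 0.5079, B: 0.4921), P2 plays (X: 0.4921, Y: 0.5079)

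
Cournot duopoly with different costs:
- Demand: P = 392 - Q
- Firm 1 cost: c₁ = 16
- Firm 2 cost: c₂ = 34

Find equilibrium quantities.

q₁* = 131.33, q₂* = 113.33

Work:
Reaction: q₁ = (392 - 16 - q₂)/2
Reaction: q₂ = (392 - 34 - q₁)/2
Solve simultaneously:
q₁* = (392 - 2×16 + 34)/3 = 131.33
q₂* = (392 - 2×34 + 16)/3 = 113.33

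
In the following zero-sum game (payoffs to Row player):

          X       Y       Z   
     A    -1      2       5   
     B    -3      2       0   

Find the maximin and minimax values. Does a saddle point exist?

Maximin = -1, Minimax = -1, Saddle: True

Work:
Row minimums: [-1, -3] → maximin = -1
Column maximums: [-1, 2, 5] → minimax = -1
Saddle point exists! Game value = -1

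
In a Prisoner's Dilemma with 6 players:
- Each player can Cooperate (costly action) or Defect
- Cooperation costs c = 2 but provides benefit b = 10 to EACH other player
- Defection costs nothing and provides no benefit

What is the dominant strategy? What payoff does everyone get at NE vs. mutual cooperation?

Dominant: Defect; NE payoff = 0; Coop payoff = 48

Work:
Defect dominates (saves cost c = 2, benefit to others is external)
NE: All defect → everyone gets 0
If all cooperate: each receives (5)×10 - 2 = 48
Social dilemma: 48 > 0 but NE gives 0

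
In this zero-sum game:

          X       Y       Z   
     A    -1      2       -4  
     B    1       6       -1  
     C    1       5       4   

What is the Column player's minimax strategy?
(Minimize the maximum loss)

Column should play X, value = 1

Work:
Column player minimizes Row's maximum payoff:
Column X: max payoff to Row = 1
Column Y: max payoff to Row = 6
Column Z: max payoff to Row = 4
Minimum is 1, achieved by column X.
Minimax strategy: X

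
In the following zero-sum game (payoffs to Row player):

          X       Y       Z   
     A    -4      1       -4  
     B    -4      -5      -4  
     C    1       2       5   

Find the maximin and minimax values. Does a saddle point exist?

Maximin = 1, Minimax = 1, Saddle: True

Work:
Row minimums: [-4, -5, 1] → maximin = 1
Column maximums: [1, 2, 5] → minimax = 1
Saddle point exists! Game value = 1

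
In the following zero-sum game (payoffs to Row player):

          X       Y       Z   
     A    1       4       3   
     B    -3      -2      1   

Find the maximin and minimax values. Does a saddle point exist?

Maximin = 1, Minimax = 1, Saddle: True

Work:
Row minimums: [1, -3] → maximin = 1
Column maximums: [1, 4, 3] → minimax = 1
Saddle point exists! Game value = 1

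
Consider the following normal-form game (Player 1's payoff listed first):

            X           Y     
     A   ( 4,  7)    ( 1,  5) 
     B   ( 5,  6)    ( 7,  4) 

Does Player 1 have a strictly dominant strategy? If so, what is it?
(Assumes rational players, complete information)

Yes, Player 1's strictly dominant strategy is B

Work:
A strategy strictly dominates another if it gives a strictly higher payoff against every opponent action. Compare each pair of P1's strategies column-by-column:
  A vs B: [4 vs 5, 1 vs 7] → A does not strictly dominate B (column X: 4 ≤ 5)
  B vs A: [5 vs 4, 7 vs 1] → B strictly dominates A
B strictly dominates every other strategy → strictly dominant.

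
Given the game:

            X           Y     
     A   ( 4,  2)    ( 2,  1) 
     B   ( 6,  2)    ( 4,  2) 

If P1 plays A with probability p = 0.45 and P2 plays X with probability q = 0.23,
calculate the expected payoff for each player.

E[P1] = 3.56, E[P2] = 1.6535

Work:
E[P1] = p·q·π₁(A,X) + p·(1-q)·π₁(A,Y) + (1-p)·q·π₁(B,X) + (1-p)·(1-q)·π₁(B,Y)
= 0.45·0.23·4 + 0.45·0.77·2 + 0.55·0.23·6 + 0.55·0.77·4
= 3.56

E[P2] = 1.6535 (similar calculation)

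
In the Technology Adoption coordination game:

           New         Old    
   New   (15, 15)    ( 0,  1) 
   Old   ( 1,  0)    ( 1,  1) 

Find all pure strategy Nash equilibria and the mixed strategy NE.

Pure NE: (New, New) and (Old, Old); Mixed NE: p = 0.0667, q = 0.0667

Work:
Check pure NE:
(New, New): (15, 15) - no unilateral deviation beneficial
(Old, Old): (1, 1) - no unilateral deviation beneficial
Mixed NE: P1 plays New with p = 0.0667, P2 plays New with q = 0.0667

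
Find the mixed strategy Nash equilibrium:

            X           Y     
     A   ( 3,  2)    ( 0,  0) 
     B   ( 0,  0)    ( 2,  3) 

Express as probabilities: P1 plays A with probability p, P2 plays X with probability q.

p = 0.6, q = 0.4

Work:
Find probabilities that make opponent indifferent:
P2 chooses q to make P1 indifferent between A and B
P1 chooses p to make P2 indifferent between X and Y
Mixed NE: P1 plays (A: 0.6, B: 0.4), P2 plays (X: 0.4, Y: 0.6)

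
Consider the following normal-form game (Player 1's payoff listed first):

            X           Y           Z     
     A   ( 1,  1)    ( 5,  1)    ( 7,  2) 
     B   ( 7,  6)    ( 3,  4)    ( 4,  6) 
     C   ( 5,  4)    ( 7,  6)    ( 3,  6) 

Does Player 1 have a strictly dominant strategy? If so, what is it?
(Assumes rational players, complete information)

No strictly dominant strategy exists for Player 1

Work:
A strategy strictly dominates another if it gives a strictly higher payoff against every opponent action. Compare each pair of P1's strategies column-by-column:
  A vs B: [1 vs 7, 5 vs 3, 7 vs 4] → A does not strictly dominate B (column X: 1 ≤ 7)
  A vs C: [1 vs 5, 5 vs 7, 7 vs 3] → A does not strictly dominate C (column X: 1 ≤ 5)
  B vs A: [7 vs 1, 3 vs 5, 4 vs 7] → B does not strictly dominate A (column Y: 3 ≤ 5)
  B vs C: [7 vs 5, 3 vs 7, 4 vs 3] → B does not strictly dominate C (column Y: 3 ≤ 7)
  C vs A: [5 vs 1, 7 vs 5, 3 vs 7] → C does not strictly dominate A (column Z: 3 ≤ 7)
  C vs B: [5 vs 7, 7 vs 3, 3 vs 4] → C does not strictly dominate B (column X: 5 ≤ 7)
No single strategy strictly dominates all others → no strictly dominant strategy.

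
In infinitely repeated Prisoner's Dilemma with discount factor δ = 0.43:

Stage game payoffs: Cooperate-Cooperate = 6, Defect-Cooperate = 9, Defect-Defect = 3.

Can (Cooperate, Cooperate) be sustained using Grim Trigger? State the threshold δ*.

δ* = 0.5; since δ = 0.43 < 0.5, cooperation cannot be sustained

Work:
For Grim Trigger:
Cooperate forever: 6/(1-δ)
Defect then punished: 9 + 3·δ/(1-δ)
Need: 6/(1-δ) ≥ 9 + 3·δ/(1-δ)
Solving: δ ≥ (T-R)/(T-P) = (9-6)/(9-3) = 0.5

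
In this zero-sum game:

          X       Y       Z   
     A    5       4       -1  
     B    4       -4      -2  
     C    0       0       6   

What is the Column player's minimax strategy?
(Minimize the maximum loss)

Column should play Y, value = 4

Work:
Column player minimizes Row's maximum payoff:
Column X: max payoff to Row = 5
Column Y: max payoff to Row = 4
Column Z: max payoff to Row = 6
Minimum is 4, achieved by column Y.
Minimax strategy: Y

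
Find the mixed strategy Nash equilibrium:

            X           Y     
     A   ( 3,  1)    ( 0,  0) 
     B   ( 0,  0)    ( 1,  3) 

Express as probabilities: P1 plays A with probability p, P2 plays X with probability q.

p = 0.75, q = 0.25

Work:
Find probabilities that make opponent indifferent:
P2 chooses q to make P1 indifferent between A and B
P1 chooses p to make P2 indifferent between X and Y
Mixed NE: P1 plays (A: 0.75, B: 0.25), P2 plays (X: 0.25, Y: 0.75)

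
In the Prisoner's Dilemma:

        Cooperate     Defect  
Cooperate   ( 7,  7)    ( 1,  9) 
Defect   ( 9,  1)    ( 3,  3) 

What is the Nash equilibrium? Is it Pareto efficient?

(Defect, Defect) is NE; not Pareto efficient

Work:
Defect dominates Cooperate for both players:
If P2 cooperates: Defect (9) > Cooperate (7)
If P2 defects: Defect (3) > Cooperate (1)
NE: (Defect, Defect) with payoff (3, 3)
But (Cooperate, Cooperate) = (7, 7) Pareto dominates (3, 3)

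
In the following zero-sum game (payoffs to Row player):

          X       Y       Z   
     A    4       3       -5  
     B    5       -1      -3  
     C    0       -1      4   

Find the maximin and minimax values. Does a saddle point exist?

Maximin = -1, Minimax = 3, Saddle: False

Work:
Row minimums: [-5, -3, -1] → maximin = -1
Column maximums: [5, 3, 4] → minimax = 3
No saddle point (maximin ≠ minimax). Mixed strategy needed.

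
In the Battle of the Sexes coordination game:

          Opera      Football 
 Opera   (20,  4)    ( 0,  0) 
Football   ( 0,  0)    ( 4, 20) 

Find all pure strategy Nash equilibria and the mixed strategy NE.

Pure NE: (Opera, Opera) and (Football, Football); Mixed NE: p = 0.8333, q = 0.1667

Work:
Check pure NE:
(Opera, Opera): (20, 4) - no unilateral deviation beneficial
(Football, Football): (4, 20) - no unilateral deviation beneficial
Mixed NE: P1 plays Opera with p = 0.8333, P2 plays Opera with q = 0.1667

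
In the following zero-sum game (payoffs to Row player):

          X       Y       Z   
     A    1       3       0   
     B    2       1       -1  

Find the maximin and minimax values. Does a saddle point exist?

Maximin = 0, Minimax = 0, Saddle: True

Work:
Row minimums: [0, -1] → maximin = 0
Column maximums: [2, 3, 0] → minimax = 0
Saddle point exists! Game value = 0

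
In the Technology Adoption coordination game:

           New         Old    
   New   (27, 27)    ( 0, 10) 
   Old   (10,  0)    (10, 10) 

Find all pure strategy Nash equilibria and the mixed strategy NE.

Pure NE: (New, New) and (Old, Old); Mixed NE: p = 0.3704, q = 0.3704

Work:
Check pure NE:
(New, New): (27, 27) - no unilateral deviation beneficial
(Old, Old): (10, 10) - no unilateral deviation beneficial
Mixed NE: P1 plays New with p = 0.3704, P2 plays New with q = 0.3704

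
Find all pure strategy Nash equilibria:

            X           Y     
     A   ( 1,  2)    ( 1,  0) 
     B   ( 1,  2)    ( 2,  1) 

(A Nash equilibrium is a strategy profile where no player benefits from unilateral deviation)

Nash equilibrium: (A, X), (B, X)

Work:
Best responses:
  P1 vs X: payoffs [1, 1] → best response A/B (payoff 1)
  P1 vs Y: payoffs [1, 2] → best response B (payoff 2)
  P2 vs A: payoffs [2, 0] → best response X (payoff 2)
  P2 vs B: payoffs [2, 1] → best response X (payoff 2)
Mutual best responses: (A,X), (B,X) → Nash equilibria.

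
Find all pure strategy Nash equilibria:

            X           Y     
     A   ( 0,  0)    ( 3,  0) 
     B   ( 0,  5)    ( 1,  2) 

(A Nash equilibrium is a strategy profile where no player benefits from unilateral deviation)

Nash equilibrium: (A, X), (A, Y), (B, X)

Work:
Best responses:
  P1 vs X: payoffs [0, 0] → best response A/B (payoff 0)
  P1 vs Y: payoffs [3, 1] → best response A (payoff 3)
  P2 vs A: payoffs [0, 0] → best response X/Y (payoff 0)
  P2 vs B: payoffs [5, 2] → best response X (payoff 5)
Mutual best responses: (A,X), (A,Y), (B,X) → Nash equilibria.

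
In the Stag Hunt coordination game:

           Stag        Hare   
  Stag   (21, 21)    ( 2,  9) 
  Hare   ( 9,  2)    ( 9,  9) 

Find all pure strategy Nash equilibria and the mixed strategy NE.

Pure NE: (Stag, Stag) and (Hare, Hare); Mixed NE: p = 0.3684, q = 0.3684

Work:
Check pure NE:
(Stag, Stag): (21, 21) - no unilateral deviation beneficial
(Hare, Hare): (9, 9) - no unilateral deviation beneficial
Mixed NE: P1 plays Stag with p = 0.3684, P2 plays Stag with q = 0.3684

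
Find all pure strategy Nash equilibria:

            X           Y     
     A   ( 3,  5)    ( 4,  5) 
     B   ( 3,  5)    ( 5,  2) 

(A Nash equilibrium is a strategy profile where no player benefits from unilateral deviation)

Nash equilibrium: (A, X), (B, X)

Work:
Best responses:
  P1 vs X: payoffs [3, 3] → best response A/B (payoff 3)
  P1 vs Y: payoffs [4, 5] → best response B (payoff 5)
  P2 vs A: payoffs [5, 5] → best response X/Y (payoff 5)
  P2 vs B: payoffs [5, 2] → best response X (payoff 5)
Mutual best responses: (A,X), (B,X) → Nash equilibria.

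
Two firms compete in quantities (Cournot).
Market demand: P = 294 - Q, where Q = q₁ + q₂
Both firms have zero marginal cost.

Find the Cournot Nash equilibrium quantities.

q₁* = q₂* = 98.0; P* = 98.0

Work:
Profit: π_i = P·q_i = (a - q_i - q_j)·q_i
FOC: ∂π_i/∂q_i = a - 2q_i - q_j = 0
Reaction function: q_i = (294 - q_j)/2
Symmetry: q* = 294/3 = 98.0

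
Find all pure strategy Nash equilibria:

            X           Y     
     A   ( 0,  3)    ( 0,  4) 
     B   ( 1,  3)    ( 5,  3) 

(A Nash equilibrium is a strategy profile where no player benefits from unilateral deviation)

Nash equilibrium: (B, X), (B, Y)

Work:
Best responses:
  P1 vs X: payoffs [0, 1] → best response B (payoff 1)
  P1 vs Y: payoffs [0, 5] → best response B (payoff 5)
  P2 vs A: payoffs [3, 4] → best response Y (payoff 4)
  P2 vs B: payoffs [3, 3] → best response X/Y (payoff 3)
Mutual best responses: (B,X), (B,Y) → Nash equilibria.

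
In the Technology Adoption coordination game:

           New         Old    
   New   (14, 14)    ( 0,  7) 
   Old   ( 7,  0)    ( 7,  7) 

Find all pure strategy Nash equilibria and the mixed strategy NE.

Pure NE: (New, New) and (Old, Old); Mixed NE: p = 0.5, q = 0.5

Work:
Check pure NE:
(New, New): (14, 14) - no unilateral deviation beneficial
(Old, Old): (7, 7) - no unilateral deviation beneficial
Mixed NE: P1 plays New with p = 0.5, P2 plays New with q = 0.5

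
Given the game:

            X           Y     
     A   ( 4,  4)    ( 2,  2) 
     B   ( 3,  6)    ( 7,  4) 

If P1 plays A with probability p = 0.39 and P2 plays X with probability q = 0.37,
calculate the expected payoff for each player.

E[P1] = 4.4358, E[P2] = 3.96

Work:
E[P1] = p·q·π₁(A,X) + p·(1-q)·π₁(A,Y) + (1-p)·q·π₁(B,X) + (1-p)·(1-q)·π₁(B,Y)
= 0.39·0.37·4 + 0.39·0.63·2 + 0.61·0.37·3 + 0.61·0.63·7
= 4.4358

E[P2] = 3.96 (similar calculation)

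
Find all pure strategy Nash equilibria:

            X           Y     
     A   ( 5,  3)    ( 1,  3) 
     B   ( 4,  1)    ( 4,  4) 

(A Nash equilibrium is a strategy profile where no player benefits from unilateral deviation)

Nash equilibrium: (A, X), (B, Y)

Work:
Best responses:
  P1 vs X: payoffs [5, 4] → best response A (payoff 5)
  P1 vs Y: payoffs [1, 4] → best response B (payoff 4)
  P2 vs A: payoffs [3, 3] → best response X/Y (payoff 3)
  P2 vs B: payoffs [1, 4] → best response Y (payoff 4)
Mutual best responses: (A,X), (B,Y) → Nash equilibria.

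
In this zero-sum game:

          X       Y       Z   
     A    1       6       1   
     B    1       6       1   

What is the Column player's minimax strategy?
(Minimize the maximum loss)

Column should play X or Z (all achieve the minimum), value = 1

Work:
Column player minimizes Row's maximum payoff:
Column X: max payoff to Row = 1
Column Y: max payoff to Row = 6
Column Z: max payoff to Row = 1
Minimum is 1, achieved by columns X, Z (tied).
Each of X or Z is a minimax strategy.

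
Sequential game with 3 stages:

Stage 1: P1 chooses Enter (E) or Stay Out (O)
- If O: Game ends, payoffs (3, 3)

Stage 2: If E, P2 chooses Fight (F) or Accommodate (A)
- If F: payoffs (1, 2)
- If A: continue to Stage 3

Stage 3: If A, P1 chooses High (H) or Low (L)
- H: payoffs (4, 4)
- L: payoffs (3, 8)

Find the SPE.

SPE: (E, A, H); Outcome (4, 4)

Work:
Stage 3: P1 chooses H (4 vs 3)
Stage 2: P2: F->2, A->4 (anticipating H). Choose A
Stage 1: P1: O->3, E->4 (anticipating A, H). Choose E
SPE path: E -> A -> H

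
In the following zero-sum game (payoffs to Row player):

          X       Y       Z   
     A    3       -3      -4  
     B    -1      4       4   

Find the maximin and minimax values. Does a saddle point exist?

Maximin = -1, Minimax = 3, Saddle: False

Work:
Row minimums: [-4, -1] → maximin = -1
Column maximums: [3, 4, 4] → minimax = 3
No saddle point (maximin ≠ minimax). Mixed strategy needed.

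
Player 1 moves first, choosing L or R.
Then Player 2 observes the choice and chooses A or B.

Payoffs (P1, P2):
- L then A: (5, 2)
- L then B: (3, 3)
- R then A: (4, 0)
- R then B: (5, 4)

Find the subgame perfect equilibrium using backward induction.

P1 plays R, P2 plays B after L and B after R; Payoff (5, 4)

Work:
Backward induction:
After L: P2 chooses B → P1 gets 3
After R: P2 chooses B → P1 gets 5
P1 chooses R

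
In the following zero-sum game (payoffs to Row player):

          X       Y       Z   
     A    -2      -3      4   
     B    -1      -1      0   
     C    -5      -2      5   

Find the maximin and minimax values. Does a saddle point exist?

Maximin = -1, Minimax = -1, Saddle: True

Work:
Row minimums: [-3, -1, -5] → maximin = -1
Column maximums: [-1, -1, 5] → minimax = -1
Saddle point exists! Game value = -1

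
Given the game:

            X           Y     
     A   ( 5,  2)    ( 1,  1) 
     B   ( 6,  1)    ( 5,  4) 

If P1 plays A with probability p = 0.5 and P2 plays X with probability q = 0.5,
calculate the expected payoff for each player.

E[P1] = 4.25, E[P2] = 2.0

Work:
E[P1] = p·q·π₁(A,X) + p·(1-q)·π₁(A,Y) + (1-p)·q·π₁(B,X) + (1-p)·(1-q)·π₁(B,Y)
= 0.5·0.5·5 + 0.5·0.5·1 + 0.5·0.5·6 + 0.5·0.5·5
= 4.25

E[P2] = 2.0 (similar calculation)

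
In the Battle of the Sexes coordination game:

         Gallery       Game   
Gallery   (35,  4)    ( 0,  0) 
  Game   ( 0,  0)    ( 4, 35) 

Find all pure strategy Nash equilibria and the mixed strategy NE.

Pure NE: (Gallery, Gallery) and (Game, Game); Mixed NE: p = 0.8974, q = 0.1026

Work:
Check pure NE:
(Gallery, Gallery): (35, 4) - no unilateral deviation beneficial
(Game, Game): (4, 35) - no unilateral deviation beneficial
Mixed NE: P1 plays Gallery with p = 0.8974, P2 plays Gallery with q = 0.1026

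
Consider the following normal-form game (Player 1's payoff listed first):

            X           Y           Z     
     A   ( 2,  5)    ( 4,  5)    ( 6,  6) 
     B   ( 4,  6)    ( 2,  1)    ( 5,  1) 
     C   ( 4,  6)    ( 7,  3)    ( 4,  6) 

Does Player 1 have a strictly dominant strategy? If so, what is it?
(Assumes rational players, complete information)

No strictly dominant strategy exists for Player 1

Work:
A strategy strictly dominates another if it gives a strictly higher payoff against every opponent action. Compare each pair of P1's strategies column-by-column:
  A vs B: [2 vs 4, 4 vs 2, 6 vs 5] → A does not strictly dominate B (column X: 2 ≤ 4)
  A vs C: [2 vs 4, 4 vs 7, 6 vs 4] → A does not strictly dominate C (column X: 2 ≤ 4)
  B vs A: [4 vs 2, 2 vs 4, 5 vs 6] → B does not strictly dominate A (column Y: 2 ≤ 4)
  B vs C: [4 vs 4, 2 vs 7, 5 vs 4] → B does not strictly dominate C (column X: 4 ≤ 4)
  C vs A: [4 vs 2, 7 vs 4, 4 vs 6] → C does not strictly dominate A (column Z: 4 ≤ 6)
  C vs B: [4 vs 4, 7 vs 2, 4 vs 5] → C does not strictly dominate B (column X: 4 ≤ 4)
No single strategy strictly dominates all others → no strictly dominant strategy.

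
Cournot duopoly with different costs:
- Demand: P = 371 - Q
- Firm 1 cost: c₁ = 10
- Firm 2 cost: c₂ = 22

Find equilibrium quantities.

q₁* = 124.33, q₂* = 112.33

Work:
Reaction: q₁ = (371 - 10 - q₂)/2
Reaction: q₂ = (371 - 22 - q₁)/2
Solve simultaneously:
q₁* = (371 - 2×10 + 22)/3 = 124.33
q₂* = (371 - 2×22 + 10)/3 = 112.33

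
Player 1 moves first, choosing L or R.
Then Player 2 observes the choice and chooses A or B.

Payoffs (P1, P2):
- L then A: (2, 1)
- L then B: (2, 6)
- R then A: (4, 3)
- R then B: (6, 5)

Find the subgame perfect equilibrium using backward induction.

P1 plays R, P2 plays B after L and B after R; Payoff (6, 5)

Work:
Backward induction:
After L: P2 chooses B → P1 gets 2
After R: P2 chooses B → P1 gets 6
P1 chooses R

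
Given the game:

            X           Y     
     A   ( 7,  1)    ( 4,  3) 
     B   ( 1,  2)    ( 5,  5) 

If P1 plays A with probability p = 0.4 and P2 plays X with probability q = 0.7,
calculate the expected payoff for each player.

E[P1] = 3.76, E[P2] = 2.38

Work:
E[P1] = p·q·π₁(A,X) + p·(1-q)·π₁(A,Y) + (1-p)·q·π₁(B,X) + (1-p)·(1-q)·π₁(B,Y)
= 0.4·0.7·7 + 0.4·0.3·4 + 0.6·0.7·1 + 0.6·0.3·5
= 3.76

E[P2] = 2.38 (similar calculation)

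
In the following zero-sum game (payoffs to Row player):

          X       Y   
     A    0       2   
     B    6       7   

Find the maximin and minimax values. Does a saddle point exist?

Maximin = 6, Minimax = 6, Saddle: True

Work:
Row minimums: [0, 6] → maximin = 6
Column maximums: [6, 7] → minimax = 6
Saddle point exists! Game value = 6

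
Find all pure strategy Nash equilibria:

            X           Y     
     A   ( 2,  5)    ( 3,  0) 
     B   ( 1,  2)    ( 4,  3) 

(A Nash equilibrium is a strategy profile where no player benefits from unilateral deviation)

Nash equilibrium: (A, X), (B, Y)

Work:
Best responses:
  P1 vs X: payoffs [2, 1] → best response A (payoff 2)
  P1 vs Y: payoffs [3, 4] → best response B (payoff 4)
  P2 vs A: payoffs [5, 0] → best response X (payoff 5)
  P2 vs B: payoffs [2, 3] → best response Y (payoff 3)
Mutual best responses: (A,X), (B,Y) → Nash equilibria.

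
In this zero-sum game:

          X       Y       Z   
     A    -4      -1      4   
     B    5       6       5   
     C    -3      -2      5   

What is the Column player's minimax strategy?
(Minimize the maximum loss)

Column should play X or Z (all achieve the minimum), value = 5

Work:
Column player minimizes Row's maximum payoff:
Column X: max payoff to Row = 5
Column Y: max payoff to Row = 6
Column Z: max payoff to Row = 5
Minimum is 5, achieved by columns X, Z (tied).
Each of X or Z is a minimax strategy.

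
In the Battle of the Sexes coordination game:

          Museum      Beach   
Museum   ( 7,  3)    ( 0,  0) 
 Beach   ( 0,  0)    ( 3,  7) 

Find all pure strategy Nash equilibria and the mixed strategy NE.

Pure NE: (Museum, Museum) and (Beach, Beach); Mixed NE: p = 0.7, q = 0.3

Work:
Check pure NE:
(Museum, Museum): (7, 3) - no unilateral deviation beneficial
(Beach, Beach): (3, 7) - no unilateral deviation beneficial
Mixed NE: P1 plays Museum with p = 0.7, P2 plays Museum with q = 0.3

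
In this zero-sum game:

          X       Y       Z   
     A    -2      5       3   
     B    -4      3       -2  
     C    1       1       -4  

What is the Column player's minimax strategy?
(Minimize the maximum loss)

Column should play X, value = 1

Work:
Column player minimizes Row's maximum payoff:
Column X: max payoff to Row = 1
Column Y: max payoff to Row = 5
Column Z: max payoff to Row = 3
Minimum is 1, achieved by column X.
Minimax strategy: X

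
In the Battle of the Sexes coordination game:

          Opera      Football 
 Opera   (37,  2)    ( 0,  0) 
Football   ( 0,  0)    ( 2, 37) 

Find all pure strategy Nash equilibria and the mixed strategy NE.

Pure NE: (Opera, Opera) and (Football, Football); Mixed NE: p = 0.9487, q = 0.0513

Work:
Check pure NE:
(Opera, Opera): (37, 2) - no unilateral deviation beneficial
(Football, Football): (2, 37) - no unilateral deviation beneficial
Mixed NE: P1 plays Opera with p = 0.9487, P2 plays Opera with q = 0.0513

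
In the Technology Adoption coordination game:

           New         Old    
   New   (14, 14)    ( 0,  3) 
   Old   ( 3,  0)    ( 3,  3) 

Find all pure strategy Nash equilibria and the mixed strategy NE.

Pure NE: (New, New) and (Old, Old); Mixed NE: p = 0.2143, q = 0.2143

Work:
Check pure NE:
(New, New): (14, 14) - no unilateral deviation beneficial
(Old, Old): (3, 3) - no unilateral deviation beneficial
Mixed NE: P1 plays New with p = 0.2143, P2 plays New with q = 0.2143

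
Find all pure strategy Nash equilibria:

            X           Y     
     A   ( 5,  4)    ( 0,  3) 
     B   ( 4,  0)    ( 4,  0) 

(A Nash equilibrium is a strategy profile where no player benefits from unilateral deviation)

Nash equilibrium: (A, X), (B, Y)

Work:
Best responses:
  P1 vs X: payoffs [5, 4] → best response A (payoff 5)
  P1 vs Y: payoffs [0, 4] → best response B (payoff 4)
  P2 vs A: payoffs [4, 3] → best response X (payoff 4)
  P2 vs B: payoffs [0, 0] → best response X/Y (payoff 0)
Mutual best responses: (A,X), (B,Y) → Nash equilibria.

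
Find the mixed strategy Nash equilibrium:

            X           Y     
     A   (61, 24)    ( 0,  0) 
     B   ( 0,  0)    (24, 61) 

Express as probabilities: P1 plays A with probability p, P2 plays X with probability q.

p = 0.7176, q = 0.2824

Work:
Find probabilities that make opponent indifferent:
P2 chooses q to make P1 indifferent between A and B
P1 chooses p to make P2 indifferent between X and Y
Mixed NE: P1 plays (A: 0.7176, B: 0.2824), P2 plays (X: 0.2824, Y: 0.7176)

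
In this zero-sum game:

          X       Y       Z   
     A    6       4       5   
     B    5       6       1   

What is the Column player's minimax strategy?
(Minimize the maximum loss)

Column should play Z, value = 5

Work:
Column player minimizes Row's maximum payoff:
Column X: max payoff to Row = 6
Column Y: max payoff to Row = 6
Column Z: max payoff to Row = 5
Minimum is 5, achieved by column Z.
Minimax strategy: Z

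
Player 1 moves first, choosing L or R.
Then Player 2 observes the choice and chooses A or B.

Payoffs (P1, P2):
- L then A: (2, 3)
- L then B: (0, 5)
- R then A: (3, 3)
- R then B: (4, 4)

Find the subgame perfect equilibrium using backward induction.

P1 plays R, P2 plays B after L and B after R; Payoff (4, 4)

Work:
Backward induction:
After L: P2 chooses B → P1 gets 0
After R: P2 chooses B → P1 gets 4
P1 chooses R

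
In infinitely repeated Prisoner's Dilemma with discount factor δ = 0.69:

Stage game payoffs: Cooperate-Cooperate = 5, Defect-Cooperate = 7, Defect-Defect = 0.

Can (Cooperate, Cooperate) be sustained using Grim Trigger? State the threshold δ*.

δ* = 0.2857; since δ = 0.69 ≥ 0.2857, cooperation can be sustained

Work:
For Grim Trigger:
Cooperate forever: 5/(1-δ)
Defect then punished: 7 + 0·δ/(1-δ)
Need: 5/(1-δ) ≥ 7 + 0·δ/(1-δ)
Solving: δ ≥ (T-R)/(T-P) = (7-5)/(7-0) = 0.2857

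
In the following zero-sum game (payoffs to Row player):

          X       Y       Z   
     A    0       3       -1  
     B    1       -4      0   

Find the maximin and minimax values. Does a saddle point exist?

Maximin = -1, Minimax = 0, Saddle: False

Work:
Row minimums: [-1, -4] → maximin = -1
Column maximums: [1, 3, 0] → minimax = 0
No saddle point (maximin ≠ minimax). Mixed strategy needed.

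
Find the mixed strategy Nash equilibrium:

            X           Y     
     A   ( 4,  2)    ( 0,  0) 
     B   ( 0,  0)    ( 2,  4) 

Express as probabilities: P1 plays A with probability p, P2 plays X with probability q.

p = 0.6667, q = 0.3333

Work:
Find probabilities that make opponent indifferent:
P2 chooses q to make P1 indifferent between A and B
P1 chooses p to make P2 indifferent between X and Y
Mixed NE: P1 plays (A: 0.6667, B: 0.3333), P2 plays (X: 0.3333, Y: 0.6667)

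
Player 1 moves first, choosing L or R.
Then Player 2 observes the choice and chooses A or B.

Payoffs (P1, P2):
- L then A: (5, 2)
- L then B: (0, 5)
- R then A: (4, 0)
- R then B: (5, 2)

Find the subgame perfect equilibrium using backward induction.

P1 plays R, P2 plays B after L and B after R; Payoff (5, 2)

Work:
Backward induction:
After L: P2 chooses B → P1 gets 0
After R: P2 chooses B → P1 gets 5
P1 chooses R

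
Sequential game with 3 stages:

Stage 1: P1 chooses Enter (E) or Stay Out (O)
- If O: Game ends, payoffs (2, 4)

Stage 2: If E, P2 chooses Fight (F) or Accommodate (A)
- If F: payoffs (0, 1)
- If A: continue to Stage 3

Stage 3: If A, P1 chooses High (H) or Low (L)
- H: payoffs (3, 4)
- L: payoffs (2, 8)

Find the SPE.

SPE: (E, A, H); Outcome (3, 4)

Work:
Stage 3: P1 chooses H (3 vs 2)
Stage 2: P2: F->1, A->4 (anticipating H). Choose A
Stage 1: P1: O->2, E->3 (anticipating A, H). Choose E
SPE path: E -> A -> H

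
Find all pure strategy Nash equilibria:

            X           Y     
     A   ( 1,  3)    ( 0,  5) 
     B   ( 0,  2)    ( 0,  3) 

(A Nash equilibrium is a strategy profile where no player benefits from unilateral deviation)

Nash equilibrium: (A, Y), (B, Y)

Work:
Best responses:
  P1 vs X: payoffs [1, 0] → best response A (payoff 1)
  P1 vs Y: payoffs [0, 0] → best response A/B (payoff 0)
  P2 vs A: payoffs [3, 5] → best response Y (payoff 5)
  P2 vs B: payoffs [2, 3] → best response Y (payoff 3)
Mutual best responses: (A,Y), (B,Y) → Nash equilibria.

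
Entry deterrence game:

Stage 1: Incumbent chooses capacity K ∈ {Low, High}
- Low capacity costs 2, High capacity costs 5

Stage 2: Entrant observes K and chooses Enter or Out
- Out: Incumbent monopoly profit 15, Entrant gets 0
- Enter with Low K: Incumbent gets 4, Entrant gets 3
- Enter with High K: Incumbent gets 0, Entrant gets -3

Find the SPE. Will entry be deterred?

SPE: (High, Enter|Low, Out|High); Entry deterred. Incumbent net profit = 10

Work:
After Low K: Entrant enters (3 > 0)
After High K: Entrant stays out (-3 < 0)
Incumbent: Low → 4−2=2, High → 15−5=10
Incumbent chooses High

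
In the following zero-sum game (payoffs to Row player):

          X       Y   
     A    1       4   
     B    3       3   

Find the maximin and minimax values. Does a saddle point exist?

Maximin = 3, Minimax = 3, Saddle: True

Work:
Row minimums: [1, 3] → maximin = 3
Column maximums: [3, 4] → minimax = 3
Saddle point exists! Game value = 3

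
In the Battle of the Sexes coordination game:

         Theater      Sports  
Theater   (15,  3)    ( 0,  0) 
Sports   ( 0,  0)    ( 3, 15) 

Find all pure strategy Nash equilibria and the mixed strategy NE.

Pure NE: (Theater, Theater) and (Sports, Sports); Mixed NE: p = 0.8333, q = 0.1667

Work:
Check pure NE:
(Theater, Theater): (15, 3) - no unilateral deviation beneficial
(Sports, Sports): (3, 15) - no unilateral deviation beneficial
Mixed NE: P1 plays Theater with p = 0.8333, P2 plays Theater with q = 0.1667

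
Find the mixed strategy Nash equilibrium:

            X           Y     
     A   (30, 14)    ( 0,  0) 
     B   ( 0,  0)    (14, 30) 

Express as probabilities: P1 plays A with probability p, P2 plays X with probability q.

p = 0.6818, q = 0.3182

Work:
Find probabilities that make opponent indifferent:
P2 chooses q to make P1 indifferent between A and B
P1 chooses p to make P2 indifferent between X and Y
Mixed NE: P1 plays (A: 0.6818, B: 0.3182), P2 plays (X: 0.3182, Y: 0.6818)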